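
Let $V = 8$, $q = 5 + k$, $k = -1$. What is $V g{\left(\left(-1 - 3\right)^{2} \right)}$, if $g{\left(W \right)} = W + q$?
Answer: $160$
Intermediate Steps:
$q = 4$ ($q = 5 - 1 = 4$)
$g{\left(W \right)} = 4 + W$ ($g{\left(W \right)} = W + 4 = 4 + W$)
$V g{\left(\left(-1 - 3\right)^{2} \right)} = 8 \left(4 + \left(-1 - 3\right)^{2}\right) = 8 \left(4 + \left(-4\right)^{2}\right) = 8 \left(4 + 16\right) = 8 \cdot 20 = 160$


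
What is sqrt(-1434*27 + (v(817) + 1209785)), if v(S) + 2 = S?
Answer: sqrt(1171882) ≈ 1082.5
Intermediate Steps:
v(S) = -2 + S
sqrt(-1434*27 + (v(817) + 1209785)) = sqrt(-1434*27 + ((-2 + 817) + 1209785)) = sqrt(-38718 + (815 + 1209785)) = sqrt(-38718 + 1210600) = sqrt(1171882)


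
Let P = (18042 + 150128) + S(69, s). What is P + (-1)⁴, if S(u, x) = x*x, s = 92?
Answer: 176635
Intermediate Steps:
S(u, x) = x²
P = 176634 (P = (18042 + 150128) + 92² = 168170 + 8464 = 176634)
P + (-1)⁴ = 176634 + (-1)⁴ = 176634 + 1 = 176635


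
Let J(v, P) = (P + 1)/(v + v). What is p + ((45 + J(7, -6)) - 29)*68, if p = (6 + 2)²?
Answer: 7894/7 ≈ 1127.7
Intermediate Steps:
J(v, P) = (1 + P)/(2*v) (J(v, P) = (1 + P)/((2*v)) = (1 + P)*(1/(2*v)) = (1 + P)/(2*v))
p = 64 (p = 8² = 64)
p + ((45 + J(7, -6)) - 29)*68 = 64 + ((45 + (½)*(1 - 6)/7) - 29)*68 = 64 + ((45 + (½)*(⅐)*(-5)) - 29)*68 = 64 + ((45 - 5/14) - 29)*68 = 64 + (625/14 - 29)*68 = 64 + (219/14)*68 = 64 + 7446/7 = 7894/7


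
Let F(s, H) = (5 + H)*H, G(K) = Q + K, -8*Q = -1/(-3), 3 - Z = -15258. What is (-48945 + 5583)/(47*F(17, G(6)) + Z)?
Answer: -24976512/10557959 ≈ -2.3657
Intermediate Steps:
Z = 15261 (Z = 3 - 1*(-15258) = 3 + 15258 = 15261)
Q = -1/24 (Q = -(-1)/(8*(-3)) = -(-1)*(-1)/(8*3) = -⅛*⅓ = -1/24 ≈ -0.041667)
G(K) = -1/24 + K
F(s, H) = H*(5 + H)
(-48945 + 5583)/(47*F(17, G(6)) + Z) = (-48945 + 5583)/(47*((-1/24 + 6)*(5 + (-1/24 + 6))) + 15261) = -43362/(47*(143*(5 + 143/24)/24) + 15261) = -43362/(47*((143/24)*(263/24)) + 15261) = -43362/(47*(37609/576) + 15261) = -43362/(1767623/576 + 15261) = -43362/10557959/576 = -43362*576/10557959 = -24976512/10557959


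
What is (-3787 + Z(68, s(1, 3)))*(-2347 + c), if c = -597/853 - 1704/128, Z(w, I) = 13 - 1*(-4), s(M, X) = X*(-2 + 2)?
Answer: 60740537845/6824 ≈ 8.9010e+6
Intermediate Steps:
s(M, X) = 0 (s(M, X) = X*0 = 0)
Z(w, I) = 17 (Z(w, I) = 13 + 4 = 17)
c = -191241/13648 (c = -597*1/853 - 1704*1/128 = -597/853 - 213/16 = -191241/13648 ≈ -14.012)
(-3787 + Z(68, s(1, 3)))*(-2347 + c) = (-3787 + 17)*(-2347 - 191241/13648) = -3770*(-32223097/13648) = 60740537845/6824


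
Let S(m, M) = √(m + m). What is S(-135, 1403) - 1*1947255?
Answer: -1947255 + 3*I*√30 ≈ -1.9473e+6 + 16.432*I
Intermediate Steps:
S(m, M) = √2*√m (S(m, M) = √(2*m) = √2*√m)
S(-135, 1403) - 1*1947255 = √2*√(-135) - 1*1947255 = √2*(3*I*√15) - 1947255 = 3*I*√30 - 1947255 = -1947255 + 3*I*√30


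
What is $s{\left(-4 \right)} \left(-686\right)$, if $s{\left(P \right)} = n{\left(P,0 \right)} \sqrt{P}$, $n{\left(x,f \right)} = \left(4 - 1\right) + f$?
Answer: $- 4116 i \approx - 4116.0 i$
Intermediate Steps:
$n{\left(x,f \right)} = 3 + f$
$s{\left(P \right)} = 3 \sqrt{P}$ ($s{\left(P \right)} = \left(3 + 0\right) \sqrt{P} = 3 \sqrt{P}$)
$s{\left(-4 \right)} \left(-686\right) = 3 \sqrt{-4} \left(-686\right) = 3 \cdot 2 i \left(-686\right) = 6 i \left(-686\right) = - 4116 i$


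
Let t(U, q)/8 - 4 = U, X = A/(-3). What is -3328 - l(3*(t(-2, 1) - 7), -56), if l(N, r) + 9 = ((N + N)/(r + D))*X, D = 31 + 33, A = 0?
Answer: -3319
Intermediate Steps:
D = 64
X = 0 (X = 0/(-3) = 0*(-⅓) = 0)
t(U, q) = 32 + 8*U
l(N, r) = -9 (l(N, r) = -9 + ((N + N)/(r + 64))*0 = -9 + ((2*N)/(64 + r))*0 = -9 + (2*N/(64 + r))*0 = -9 + 0 = -9)
-3328 - l(3*(t(-2, 1) - 7), -56) = -3328 - 1*(-9) = -3328 + 9 = -3319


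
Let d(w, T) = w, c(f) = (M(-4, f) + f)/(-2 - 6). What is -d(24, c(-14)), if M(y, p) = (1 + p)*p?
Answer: -24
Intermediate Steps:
M(y, p) = p*(1 + p)
c(f) = -f/8 - f*(1 + f)/8 (c(f) = (f*(1 + f) + f)/(-2 - 6) = (f + f*(1 + f))/(-8) = (f + f*(1 + f))*(-⅛) = -f/8 - f*(1 + f)/8)
-d(24, c(-14)) = -1*24 = -24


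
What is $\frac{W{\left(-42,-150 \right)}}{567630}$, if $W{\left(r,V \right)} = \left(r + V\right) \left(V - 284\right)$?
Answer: $\frac{1984}{13515} \approx 0.1468$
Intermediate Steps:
$W{\left(r,V \right)} = \left(-284 + V\right) \left(V + r\right)$ ($W{\left(r,V \right)} = \left(V + r\right) \left(-284 + V\right) = \left(-284 + V\right) \left(V + r\right)$)
$\frac{W{\left(-42,-150 \right)}}{567630} = \frac{\left(-150\right)^{2} - -42600 - -11928 - -6300}{567630} = \left(22500 + 42600 + 11928 + 6300\right) \frac{1}{567630} = 83328 \cdot \frac{1}{567630} = \frac{1984}{13515}$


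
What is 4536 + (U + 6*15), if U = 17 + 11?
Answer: 4654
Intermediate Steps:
U = 28
4536 + (U + 6*15) = 4536 + (28 + 6*15) = 4536 + (28 + 90) = 4536 + 118 = 4654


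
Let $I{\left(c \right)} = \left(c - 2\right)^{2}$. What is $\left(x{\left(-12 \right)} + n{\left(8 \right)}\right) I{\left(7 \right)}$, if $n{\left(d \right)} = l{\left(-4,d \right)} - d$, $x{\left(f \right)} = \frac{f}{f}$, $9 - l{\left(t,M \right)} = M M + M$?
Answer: $-1750$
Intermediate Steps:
$l{\left(t,M \right)} = 9 - M - M^{2}$ ($l{\left(t,M \right)} = 9 - \left(M M + M\right) = 9 - \left(M^{2} + M\right) = 9 - \left(M + M^{2}\right) = 9 - M - M^{2}$)
$x{\left(f \right)} = 1$
$I{\left(c \right)} = \left(-2 + c\right)^{2}$
$n{\left(d \right)} = 9 - d^{2} - 2 d$ ($n{\left(d \right)} = \left(9 - d - d^{2}\right) - d = 9 - d^{2} - 2 d$)
$\left(x{\left(-12 \right)} + n{\left(8 \right)}\right) I{\left(7 \right)} = \left(1 - 71\right) \left(-2 + 7\right)^{2} = \left(1 - 71\right) 5^{2} = \left(1 - 71\right) 25 = \left(-70\right) 25 = -1750$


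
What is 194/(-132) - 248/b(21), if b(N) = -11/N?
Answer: 31151/66 ≈ 471.98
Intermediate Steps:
194/(-132) - 248/b(21) = 194/(-132) - 248/((-11/21)) = 194*(-1/132) - 248/((-11*1/21)) = -97/66 - 248/(-11/21) = -97/66 - 248*(-21/11) = -97/66 + 5208/11 = 31151/66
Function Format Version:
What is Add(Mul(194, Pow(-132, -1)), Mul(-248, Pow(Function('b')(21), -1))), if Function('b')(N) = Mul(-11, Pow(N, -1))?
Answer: Rational(31151, 66) ≈ 471.98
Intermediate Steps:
Add(Mul(194, Pow(-132, -1)), Mul(-248, Pow(Function('b')(21), -1))) = Add(Mul(194, Pow(-132, -1)), Mul(-248, Pow(Mul(-11, Pow(21, -1)), -1))) = Add(Mul(194, Rational(-1, 132)), Mul(-248, Pow(Mul(-11, Rational(1, 21)), -1))) = Add(Rational(-97, 66), Mul(-248, Pow(Rational(-11, 21), -1))) = Add(Rational(-97, 66), Mul(-248, Rational(-21, 11))) = Add(Rational(-97, 66), Rational(5208, 11)) = Rational(31151, 66)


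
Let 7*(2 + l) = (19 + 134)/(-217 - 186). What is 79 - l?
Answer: 228654/2821 ≈ 81.054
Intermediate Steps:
l = -5795/2821 (l = -2 + ((19 + 134)/(-217 - 186))/7 = -2 + (153/(-403))/7 = -2 + (153*(-1/403))/7 = -2 + (1/7)*(-153/403) = -2 - 153/2821 = -5795/2821 ≈ -2.0542)
79 - l = 79 - 1*(-5795/2821) = 79 + 5795/2821 = 228654/2821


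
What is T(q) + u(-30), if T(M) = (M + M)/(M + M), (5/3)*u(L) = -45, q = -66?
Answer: -26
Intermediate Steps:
u(L) = -27 (u(L) = (3/5)*(-45) = -27)
T(M) = 1 (T(M) = (2*M)/((2*M)) = (2*M)*(1/(2*M)) = 1)
T(q) + u(-30) = 1 - 27 = -26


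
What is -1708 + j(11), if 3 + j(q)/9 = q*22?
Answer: 443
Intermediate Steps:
j(q) = -27 + 198*q (j(q) = -27 + 9*(q*22) = -27 + 9*(22*q) = -27 + 198*q)
-1708 + j(11) = -1708 + (-27 + 198*11) = -1708 + (-27 + 2178) = -1708 + 2151 = 443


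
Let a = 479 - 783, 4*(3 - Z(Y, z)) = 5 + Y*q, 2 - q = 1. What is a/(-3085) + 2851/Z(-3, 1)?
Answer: 3518438/3085 ≈ 1140.5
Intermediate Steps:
q = 1 (q = 2 - 1*1 = 2 - 1 = 1)
Z(Y, z) = 7/4 - Y/4 (Z(Y, z) = 3 - (5 + Y*1)/4 = 3 - (5 + Y)/4 = 3 + (-5/4 - Y/4) = 7/4 - Y/4)
a = -304
a/(-3085) + 2851/Z(-3, 1) = -304/(-3085) + 2851/(7/4 - ¼*(-3)) = -304*(-1/3085) + 2851/(7/4 + ¾) = 304/3085 + 2851/(5/2) = 304/3085 + 2851*(⅖) = 304/3085 + 5702/5 = 3518438/3085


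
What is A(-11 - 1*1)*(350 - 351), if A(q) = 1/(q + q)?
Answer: 1/24 ≈ 0.041667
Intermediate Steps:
A(q) = 1/(2*q)
A(-11 - 1*1)*(350 - 351) = (1/(2*(-11 - 1*1)))*(350 - 351) = (1/(2*(-11 - 1)))*(-1) = ((½)/(-12))*(-1) = ((½)*(-1/12))*(-1) = -1/24*(-1) = 1/24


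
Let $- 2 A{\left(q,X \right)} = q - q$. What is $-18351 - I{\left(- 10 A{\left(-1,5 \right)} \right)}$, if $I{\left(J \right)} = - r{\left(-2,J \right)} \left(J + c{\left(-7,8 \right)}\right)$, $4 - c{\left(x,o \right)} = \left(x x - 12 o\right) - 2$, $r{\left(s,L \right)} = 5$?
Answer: $-18086$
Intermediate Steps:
$c{\left(x,o \right)} = 6 - x^{2} + 12 o$ ($c{\left(x,o \right)} = 4 - \left(\left(x x - 12 o\right) - 2\right) = 4 - \left(\left(x^{2} - 12 o\right) - 2\right) = 4 - \left(-2 + x^{2} - 12 o\right) = 4 + \left(2 - x^{2} + 12 o\right) = 6 - x^{2} + 12 o$)
$A{\left(q,X \right)} = 0$ ($A{\left(q,X \right)} = - \frac{q - q}{2} = \left(- \frac{1}{2}\right) 0 = 0$)
$I{\left(J \right)} = -265 - 5 J$ ($I{\left(J \right)} = - 5 \left(J + \left(6 - \left(-7\right)^{2} + 12 \cdot 8\right)\right) = - 5 \left(J + \left(6 - 49 + 96\right)\right) = - 5 \left(J + 53\right) = - 5 \left(53 + J\right) = - (265 + 5 J) = -265 - 5 J$)
$-18351 - I{\left(- 10 A{\left(-1,5 \right)} \right)} = -18351 - \left(-265 - 5 \left(\left(-10\right) 0\right)\right) = -18351 - \left(-265 - 0\right) = -18351 - \left(-265 + 0\right) = -18351 - -265 = -18351 + 265 = -18086$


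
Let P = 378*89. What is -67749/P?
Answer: -22583/11214 ≈ -2.0138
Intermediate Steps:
P = 33642
-67749/P = -67749/33642 = -67749*1/33642 = -22583/11214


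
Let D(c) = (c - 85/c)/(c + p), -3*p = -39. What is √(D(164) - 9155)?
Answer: I*√214262545217/4838 ≈ 95.677*I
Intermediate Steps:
p = 13 (p = -⅓*(-39) = 13)
D(c) = (c - 85/c)/(13 + c) (D(c) = (c - 85/c)/(c + 13) = (c - 85/c)/(13 + c))
√(D(164) - 9155) = √((-85 + 164²)/(164*(13 + 164)) - 9155) = √((1/164)*(-85 + 26896)/177 - 9155) = √((1/164)*(1/177)*26811 - 9155) = √(8937/9676 - 9155) = √(-88574843/9676) = I*√214262545217/4838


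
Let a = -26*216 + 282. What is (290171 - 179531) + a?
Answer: 105306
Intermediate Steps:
a = -5334 (a = -5616 + 282 = -5334)
(290171 - 179531) + a = (290171 - 179531) - 5334 = 110640 - 5334 = 105306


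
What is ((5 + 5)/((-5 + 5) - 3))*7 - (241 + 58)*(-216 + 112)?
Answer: 93218/3 ≈ 31073.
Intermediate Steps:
((5 + 5)/((-5 + 5) - 3))*7 - (241 + 58)*(-216 + 112) = (10/(0 - 3))*7 - 299*(-104) = (10/(-3))*7 - 1*(-31096) = -⅓*10*7 + 31096 = -10/3*7 + 31096 = -70/3 + 31096 = 93218/3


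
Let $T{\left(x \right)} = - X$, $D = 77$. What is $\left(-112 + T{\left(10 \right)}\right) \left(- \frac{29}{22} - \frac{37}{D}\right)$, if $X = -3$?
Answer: $\frac{30193}{154} \approx 196.06$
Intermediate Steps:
$T{\left(x \right)} = 3$ ($T{\left(x \right)} = \left(-1\right) \left(-3\right) = 3$)
$\left(-112 + T{\left(10 \right)}\right) \left(- \frac{29}{22} - \frac{37}{D}\right) = \left(-112 + 3\right) \left(- \frac{29}{22} - \frac{37}{77}\right) = - 109 \left(\left(-29\right) \frac{1}{22} - \frac{37}{77}\right) = - 109 \left(- \frac{29}{22} - \frac{37}{77}\right) = \left(-109\right) \left(- \frac{277}{154}\right) = \frac{30193}{154}$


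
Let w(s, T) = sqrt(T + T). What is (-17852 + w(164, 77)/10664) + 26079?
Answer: 8227 + sqrt(154)/10664 ≈ 8227.0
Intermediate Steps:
w(s, T) = sqrt(2)*sqrt(T) (w(s, T) = sqrt(2*T) = sqrt(2)*sqrt(T))
(-17852 + w(164, 77)/10664) + 26079 = (-17852 + (sqrt(2)*sqrt(77))/10664) + 26079 = (-17852 + sqrt(154)*(1/10664)) + 26079 = (-17852 + sqrt(154)/10664) + 26079 = 8227 + sqrt(154)/10664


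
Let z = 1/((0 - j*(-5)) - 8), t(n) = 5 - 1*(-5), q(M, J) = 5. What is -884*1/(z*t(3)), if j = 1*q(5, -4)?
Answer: -7514/5 ≈ -1502.8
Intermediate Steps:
t(n) = 10 (t(n) = 5 + 5 = 10)
j = 5 (j = 1*5 = 5)
z = 1/17 (z = 1/((0 - 5*(-5)) - 8) = 1/((0 - 1*(-25)) - 8) = 1/((0 + 25) - 8) = 1/(25 - 8) = 1/17 ≈ 0.058824)
-884*1/(z*t(3)) = -884/(10*(1/17)) = -884/10/17 = -884*17/10 = -7514/5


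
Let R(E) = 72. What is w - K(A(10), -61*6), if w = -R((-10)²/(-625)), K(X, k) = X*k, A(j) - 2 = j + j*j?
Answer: 40920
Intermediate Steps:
A(j) = 2 + j + j² (A(j) = 2 + (j + j*j) = 2 + (j + j²) = 2 + j + j²)
w = -72 (w = -1*72 = -72)
w - K(A(10), -61*6) = -72 - (2 + 10 + 10²)*(-61*6) = -72 - (2 + 10 + 100)*(-366) = -72 - 112*(-366) = -72 - 1*(-40992) = -72 + 40992 = 40920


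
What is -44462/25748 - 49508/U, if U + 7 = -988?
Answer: 615246147/12809630 ≈ 48.030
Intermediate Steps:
U = -995 (U = -7 - 988 = -995)
-44462/25748 - 49508/U = -44462/25748 - 49508/(-995) = -44462*1/25748 - 49508*(-1/995) = -22231/12874 + 49508/995 = 615246147/12809630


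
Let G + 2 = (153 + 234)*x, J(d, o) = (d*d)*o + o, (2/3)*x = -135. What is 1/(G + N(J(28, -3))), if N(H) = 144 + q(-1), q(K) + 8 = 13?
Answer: -2/156441 ≈ -1.2784e-5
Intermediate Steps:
x = -405/2 (x = (3/2)*(-135) = -405/2 ≈ -202.50)
q(K) = 5 (q(K) = -8 + 13 = 5)
J(d, o) = o + o*d² (J(d, o) = d²*o + o = o*d² + o = o + o*d²)
N(H) = 149 (N(H) = 144 + 5 = 149)
G = -156739/2 (G = -2 + (153 + 234)*(-405/2) = -2 + 387*(-405/2) = -2 - 156735/2 = -156739/2 ≈ -78370.)
1/(G + N(J(28, -3))) = 1/(-156739/2 + 149) = 1/(-156441/2) = -2/156441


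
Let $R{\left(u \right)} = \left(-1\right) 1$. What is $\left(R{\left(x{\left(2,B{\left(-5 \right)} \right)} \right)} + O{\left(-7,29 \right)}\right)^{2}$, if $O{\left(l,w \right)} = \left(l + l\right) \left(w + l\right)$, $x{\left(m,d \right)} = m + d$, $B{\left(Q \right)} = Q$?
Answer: $95481$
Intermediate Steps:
$x{\left(m,d \right)} = d + m$
$R{\left(u \right)} = -1$
$O{\left(l,w \right)} = 2 l \left(l + w\right)$
$\left(R{\left(x{\left(2,B{\left(-5 \right)} \right)} \right)} + O{\left(-7,29 \right)}\right)^{2} = \left(-1 + 2 \left(-7\right) \left(-7 + 29\right)\right)^{2} = \left(-1 + 2 \left(-7\right) 22\right)^{2} = \left(-1 - 308\right)^{2} = \left(-309\right)^{2} = 95481$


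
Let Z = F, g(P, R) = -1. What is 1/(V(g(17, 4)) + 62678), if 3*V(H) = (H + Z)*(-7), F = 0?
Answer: 3/188041 ≈ 1.5954e-5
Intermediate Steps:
Z = 0
V(H) = -7*H/3 (V(H) = ((H + 0)*(-7))/3 = (H*(-7))/3 = (-7*H)/3 = -7*H/3)
1/(V(g(17, 4)) + 62678) = 1/(-7/3*(-1) + 62678) = 1/(7/3 + 62678) = 1/(188041/3) = 3/188041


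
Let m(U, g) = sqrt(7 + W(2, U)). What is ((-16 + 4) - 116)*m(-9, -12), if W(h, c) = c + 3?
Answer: -128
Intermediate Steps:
W(h, c) = 3 + c
m(U, g) = sqrt(10 + U) (m(U, g) = sqrt(7 + (3 + U)) = sqrt(10 + U))
((-16 + 4) - 116)*m(-9, -12) = ((-16 + 4) - 116)*sqrt(10 - 9) = (-12 - 116)*sqrt(1) = -128*1 = -128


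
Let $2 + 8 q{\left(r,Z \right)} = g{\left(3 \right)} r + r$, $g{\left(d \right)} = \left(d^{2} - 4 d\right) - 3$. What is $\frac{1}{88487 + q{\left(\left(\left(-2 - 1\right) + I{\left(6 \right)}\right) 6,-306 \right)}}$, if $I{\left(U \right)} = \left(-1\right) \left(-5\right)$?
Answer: $\frac{4}{353917} \approx 1.1302 \cdot 10^{-5}$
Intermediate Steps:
$g{\left(d \right)} = -3 + d^{2} - 4 d$
$I{\left(U \right)} = 5$
$q{\left(r,Z \right)} = - \frac{1}{4} - \frac{5 r}{8}$ ($q{\left(r,Z \right)} = - \frac{1}{4} + \frac{\left(-3 + 3^{2} - 12\right) r + r}{8} = - \frac{1}{4} + \frac{\left(-3 + 9 - 12\right) r + r}{8} = - \frac{1}{4} + \frac{- 6 r + r}{8} = - \frac{1}{4} + \frac{\left(-5\right) r}{8} = - \frac{1}{4} - \frac{5 r}{8}$)
$\frac{1}{88487 + q{\left(\left(\left(-2 - 1\right) + I{\left(6 \right)}\right) 6,-306 \right)}} = \frac{1}{88487 - \left(\frac{1}{4} + \frac{5 \left(\left(-2 - 1\right) + 5\right) 6}{8}\right)} = \frac{1}{88487 - \left(\frac{1}{4} + \frac{5 \left(-3 + 5\right) 6}{8}\right)} = \frac{1}{88487 - \left(\frac{1}{4} + \frac{5 \cdot 2 \cdot 6}{8}\right)} = \frac{1}{88487 - \frac{31}{4}} = \frac{1}{\frac{353917}{4}} = \frac{4}{353917}$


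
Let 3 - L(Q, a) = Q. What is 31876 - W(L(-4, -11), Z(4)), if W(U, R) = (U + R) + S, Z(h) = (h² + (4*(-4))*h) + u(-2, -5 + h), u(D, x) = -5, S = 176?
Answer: 31746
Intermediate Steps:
L(Q, a) = 3 - Q
Z(h) = -5 + h² - 16*h (Z(h) = (h² + (4*(-4))*h) - 5 = (h² - 16*h) - 5 = -5 + h² - 16*h)
W(U, R) = 176 + R + U (W(U, R) = (U + R) + 176 = (R + U) + 176 = 176 + R + U)
31876 - W(L(-4, -11), Z(4)) = 31876 - (176 + (-5 + 4² - 16*4) + (3 - 1*(-4))) = 31876 - (176 + (-5 + 16 - 64) + (3 + 4)) = 31876 - (176 - 53 + 7) = 31876 - 1*130 = 31876 - 130 = 31746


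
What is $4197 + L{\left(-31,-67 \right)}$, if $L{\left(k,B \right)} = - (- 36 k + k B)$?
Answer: $1004$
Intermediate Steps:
$L{\left(k,B \right)} = 36 k - B k$ ($L{\left(k,B \right)} = - (- 36 k + B k) = 36 k - B k$)
$4197 + L{\left(-31,-67 \right)} = 4197 - 31 \left(36 - -67\right) = 4197 - 31 \left(36 + 67\right) = 4197 - 3193 = 1004$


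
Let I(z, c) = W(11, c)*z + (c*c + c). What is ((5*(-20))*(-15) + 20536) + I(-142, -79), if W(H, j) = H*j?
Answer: 151596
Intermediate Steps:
I(z, c) = c + c² + 11*c*z (I(z, c) = (11*c)*z + (c*c + c) = 11*c*z + (c² + c) = 11*c*z + (c + c²) = c + c² + 11*c*z)
((5*(-20))*(-15) + 20536) + I(-142, -79) = ((5*(-20))*(-15) + 20536) - 79*(1 - 79 + 11*(-142)) = (-100*(-15) + 20536) - 79*(1 - 79 - 1562) = (1500 + 20536) - 79*(-1640) = 22036 + 129560 = 151596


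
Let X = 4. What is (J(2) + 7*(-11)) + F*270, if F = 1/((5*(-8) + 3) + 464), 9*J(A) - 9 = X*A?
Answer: -286222/3843 ≈ -74.479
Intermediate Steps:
J(A) = 1 + 4*A/9 (J(A) = 1 + (4*A)/9 = 1 + 4*A/9)
F = 1/427 (F = 1/((-40 + 3) + 464) = 1/(-37 + 464) = 1/427 ≈ 0.0023419)
(J(2) + 7*(-11)) + F*270 = ((1 + (4/9)*2) + 7*(-11)) + (1/427)*270 = ((1 + 8/9) - 77) + 270/427 = (17/9 - 77) + 270/427 = -676/9 + 270/427 = -286222/3843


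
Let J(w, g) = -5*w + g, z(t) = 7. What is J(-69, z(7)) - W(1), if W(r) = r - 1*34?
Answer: 385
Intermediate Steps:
W(r) = -34 + r (W(r) = r - 34 = -34 + r)
J(w, g) = g - 5*w
J(-69, z(7)) - W(1) = (7 - 5*(-69)) - (-34 + 1) = (7 + 345) - 1*(-33) = 352 + 33 = 385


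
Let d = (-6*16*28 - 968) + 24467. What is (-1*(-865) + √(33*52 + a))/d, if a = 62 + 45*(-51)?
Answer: 865/20811 + I*√517/20811 ≈ 0.041565 + 0.0010926*I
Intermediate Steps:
a = -2233 (a = 62 - 2295 = -2233)
d = 20811 (d = (-96*28 - 968) + 24467 = (-2688 - 968) + 24467 = -3656 + 24467 = 20811)
(-1*(-865) + √(33*52 + a))/d = (-1*(-865) + √(33*52 - 2233))/20811 = (865 + √(1716 - 2233))*(1/20811) = (865 + √(-517))*(1/20811) = (865 + I*√517)*(1/20811) = 865/20811 + I*√517/20811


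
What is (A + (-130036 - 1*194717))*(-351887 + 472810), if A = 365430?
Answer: 4918784871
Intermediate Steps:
(A + (-130036 - 1*194717))*(-351887 + 472810) = (365430 + (-130036 - 1*194717))*(-351887 + 472810) = (365430 + (-130036 - 194717))*120923 = (365430 - 324753)*120923 = 40677*120923 = 4918784871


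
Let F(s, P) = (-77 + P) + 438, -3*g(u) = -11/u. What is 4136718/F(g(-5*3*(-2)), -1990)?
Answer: -1378906/543 ≈ -2539.4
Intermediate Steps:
g(u) = 11/(3*u) (g(u) = -(-11)/(3*u) = 11/(3*u))
F(s, P) = 361 + P
4136718/F(g(-5*3*(-2)), -1990) = 4136718/(361 - 1990) = 4136718/(-1629) = 4136718*(-1/1629) = -1378906/543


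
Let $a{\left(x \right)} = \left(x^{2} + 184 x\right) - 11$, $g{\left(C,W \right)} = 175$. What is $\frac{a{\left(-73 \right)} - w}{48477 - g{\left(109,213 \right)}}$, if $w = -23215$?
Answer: $\frac{15101}{48302} \approx 0.31264$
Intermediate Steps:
$a{\left(x \right)} = -11 + x^{2} + 184 x$
$\frac{a{\left(-73 \right)} - w}{48477 - g{\left(109,213 \right)}} = \frac{\left(-11 + \left(-73\right)^{2} + 184 \left(-73\right)\right) - -23215}{48477 - 175} = \frac{\left(-11 + 5329 - 13432\right) + 23215}{48477 - 175} = \frac{-8114 + 23215}{48302} = 15101 \cdot \frac{1}{48302} = \frac{15101}{48302}$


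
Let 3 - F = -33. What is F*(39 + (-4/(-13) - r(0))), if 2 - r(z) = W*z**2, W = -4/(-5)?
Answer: 17460/13 ≈ 1343.1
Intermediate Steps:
F = 36 (F = 3 - 1*(-33) = 3 + 33 = 36)
W = 4/5 (W = -4*(-1/5) = 4/5 ≈ 0.80000)
r(z) = 2 - 4*z**2/5
F*(39 + (-4/(-13) - r(0))) = 36*(39 + (-4/(-13) - (2 - 4/5*0**2))) = 36*(39 + (-4*(-1/13) - (2 - 4/5*0))) = 36*(39 + (4/13 - (2 + 0))) = 36*(39 + (4/13 - 1*2)) = 36*(39 + (4/13 - 2)) = 36*(39 - 22/13) = 36*(485/13) = 17460/13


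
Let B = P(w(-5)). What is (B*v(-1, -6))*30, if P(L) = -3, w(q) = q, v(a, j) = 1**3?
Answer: -90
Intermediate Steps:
v(a, j) = 1
B = -3
(B*v(-1, -6))*30 = -3*1*30 = -3*30 = -90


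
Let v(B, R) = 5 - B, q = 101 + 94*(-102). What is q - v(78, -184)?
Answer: -9414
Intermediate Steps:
q = -9487 (q = 101 - 9588 = -9487)
q - v(78, -184) = -9487 - (5 - 1*78) = -9487 - (5 - 78) = -9487 - 1*(-73) = -9487 + 73 = -9414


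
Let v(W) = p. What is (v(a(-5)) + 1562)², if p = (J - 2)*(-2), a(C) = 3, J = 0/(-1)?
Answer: 2452356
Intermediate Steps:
J = 0 (J = 0*(-1) = 0)
p = 4 (p = (0 - 2)*(-2) = -2*(-2) = 4)
v(W) = 4
(v(a(-5)) + 1562)² = (4 + 1562)² = 1566² = 2452356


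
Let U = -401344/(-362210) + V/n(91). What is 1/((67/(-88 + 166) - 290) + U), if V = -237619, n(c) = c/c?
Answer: -14126190/3360719950259 ≈ -4.2033e-6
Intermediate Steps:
n(c) = 1
U = -43033788323/181105 (U = -401344/(-362210) - 237619/1 = -401344*(-1/362210) - 237619*1 = 200672/181105 - 237619 = -43033788323/181105 ≈ -2.3762e+5)
1/((67/(-88 + 166) - 290) + U) = 1/((67/(-88 + 166) - 290) - 43033788323/181105) = 1/((67/78 - 290) - 43033788323/181105) = 1/(-22553/78 - 43033788323/181105) = 1/(-3360719950259/14126190) = -14126190/3360719950259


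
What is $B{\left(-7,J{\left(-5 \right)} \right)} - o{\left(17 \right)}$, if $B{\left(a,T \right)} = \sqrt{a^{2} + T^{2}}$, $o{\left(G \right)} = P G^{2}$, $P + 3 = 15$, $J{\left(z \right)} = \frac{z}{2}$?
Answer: $-3468 + \frac{\sqrt{221}}{2} \approx -3460.6$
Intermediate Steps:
$J{\left(z \right)} = \frac{z}{2}$ ($J{\left(z \right)} = z \frac{1}{2} = \frac{z}{2}$)
$P = 12$ ($P = -3 + 15 = 12$)
$o{\left(G \right)} = 12 G^{2}$
$B{\left(a,T \right)} = \sqrt{T^{2} + a^{2}}$
$B{\left(-7,J{\left(-5 \right)} \right)} - o{\left(17 \right)} = \sqrt{\left(\frac{1}{2} \left(-5\right)\right)^{2} + \left(-7\right)^{2}} - 12 \cdot 17^{2} = \sqrt{\left(- \frac{5}{2}\right)^{2} + 49} - 12 \cdot 289 = \sqrt{\frac{25}{4} + 49} - 3468 = \sqrt{\frac{221}{4}} - 3468 = \frac{\sqrt{221}}{2} - 3468 = -3468 + \frac{\sqrt{221}}{2}$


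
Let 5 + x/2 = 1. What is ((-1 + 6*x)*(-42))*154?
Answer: 316932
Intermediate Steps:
x = -8 (x = -10 + 2*1 = -10 + 2 = -8)
((-1 + 6*x)*(-42))*154 = ((-1 + 6*(-8))*(-42))*154 = ((-1 - 48)*(-42))*154 = -49*(-42)*154 = 2058*154 = 316932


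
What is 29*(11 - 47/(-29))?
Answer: 366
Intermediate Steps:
29*(11 - 47/(-29)) = 29*(11 - 47*(-1/29)) = 29*(11 + 47/29) = 29*(366/29) = 366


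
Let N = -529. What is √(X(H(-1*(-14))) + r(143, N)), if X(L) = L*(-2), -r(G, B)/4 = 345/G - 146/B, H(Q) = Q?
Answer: 8*I*√6550401/3289 ≈ 6.2253*I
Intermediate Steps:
r(G, B) = -1380/G + 584/B (r(G, B) = -4*(345/G - 146/B) = -4*(-146/B + 345/G) = -1380/G + 584/B)
X(L) = -2*L
√(X(H(-1*(-14))) + r(143, N)) = √(-(-2)*(-14) + (-1380/143 + 584/(-529))) = √(-2*14 + (-1380*1/143 + 584*(-1/529))) = √(-28 + (-1380/143 - 584/529)) = √(-28 - 813532/75647) = √(-2931648/75647) = 8*I*√6550401/3289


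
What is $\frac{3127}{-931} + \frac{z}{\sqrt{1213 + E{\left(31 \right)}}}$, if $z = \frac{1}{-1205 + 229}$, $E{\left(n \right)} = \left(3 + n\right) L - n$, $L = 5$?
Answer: $- \frac{3127}{931} - \frac{\sqrt{2}}{50752} \approx -3.3588$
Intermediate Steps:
$E{\left(n \right)} = 15 + 4 n$ ($E{\left(n \right)} = \left(3 + n\right) 5 - n = \left(15 + 5 n\right) - n = 15 + 4 n$)
$z = - \frac{1}{976}$ ($z = \frac{1}{-976} = - \frac{1}{976} \approx -0.0010246$)
$\frac{3127}{-931} + \frac{z}{\sqrt{1213 + E{\left(31 \right)}}} = \frac{3127}{-931} - \frac{1}{976 \sqrt{1213 + \left(15 + 4 \cdot 31\right)}} = 3127 \left(- \frac{1}{931}\right) - \frac{1}{976 \sqrt{1213 + \left(15 + 124\right)}} = - \frac{3127}{931} - \frac{1}{976 \sqrt{1213 + 139}} = - \frac{3127}{931} - \frac{1}{976 \sqrt{1352}} = - \frac{3127}{931} - \frac{1}{976 \cdot 26 \sqrt{2}} = - \frac{3127}{931} - \frac{\frac{1}{52} \sqrt{2}}{976} = - \frac{3127}{931} - \frac{\sqrt{2}}{50752}$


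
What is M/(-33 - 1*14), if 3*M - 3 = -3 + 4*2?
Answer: -8/141 ≈ -0.056738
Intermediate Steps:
M = 8/3 (M = 1 + (-3 + 4*2)/3 = 1 + (-3 + 8)/3 = 1 + (⅓)*5 = 1 + 5/3 = 8/3 ≈ 2.6667)
M/(-33 - 1*14) = 8/(3*(-33 - 1*14)) = 8/(3*(-33 - 14)) = (8/3)/(-47) = (8/3)*(-1/47) = -8/141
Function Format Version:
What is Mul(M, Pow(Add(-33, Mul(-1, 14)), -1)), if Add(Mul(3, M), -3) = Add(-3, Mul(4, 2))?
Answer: Rational(-8, 141) ≈ -0.056738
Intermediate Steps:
M = Rational(8, 3) (M = Add(1, Mul(Rational(1, 3), Add(-3, Mul(4, 2)))) = Add(1, Mul(Rational(1, 3), Add(-3, 8))) = Add(1, Mul(Rational(1, 3), 5)) = Add(1, Rational(5, 3)) = Rational(8, 3) ≈ 2.6667)
Mul(M, Pow(Add(-33, Mul(-1, 14)), -1)) = Mul(Rational(8, 3), Pow(Add(-33, Mul(-1, 14)), -1)) = Mul(Rational(8, 3), Pow(Add(-33, -14), -1)) = Mul(Rational(8, 3), Pow(-47, -1)) = Mul(Rational(8, 3), Rational(-1, 47)) = Rational(-8, 141)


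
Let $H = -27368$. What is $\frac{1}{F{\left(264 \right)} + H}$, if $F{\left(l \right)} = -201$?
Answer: $- \frac{1}{27569} \approx -3.6273 \cdot 10^{-5}$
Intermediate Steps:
$\frac{1}{F{\left(264 \right)} + H} = \frac{1}{-201 - 27368} = \frac{1}{-27569} = - \frac{1}{27569}$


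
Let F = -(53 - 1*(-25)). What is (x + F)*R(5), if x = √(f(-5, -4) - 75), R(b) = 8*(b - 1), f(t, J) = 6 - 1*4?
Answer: -2496 + 32*I*√73 ≈ -2496.0 + 273.41*I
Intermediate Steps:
f(t, J) = 2 (f(t, J) = 6 - 4 = 2)
R(b) = -8 + 8*b (R(b) = 8*(-1 + b) = -8 + 8*b)
x = I*√73 (x = √(2 - 75) = √(-73) = I*√73 ≈ 8.544*I)
F = -78 (F = -(53 + 25) = -1*78 = -78)
(x + F)*R(5) = (I*√73 - 78)*(-8 + 8*5) = (-78 + I*√73)*(-8 + 40) = (-78 + I*√73)*32 = -2496 + 32*I*√73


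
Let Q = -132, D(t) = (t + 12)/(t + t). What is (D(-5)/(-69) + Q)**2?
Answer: 8294291329/476100 ≈ 17421.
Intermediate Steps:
D(t) = (12 + t)/(2*t) (D(t) = (12 + t)/((2*t)) = (12 + t)*(1/(2*t)) = (12 + t)/(2*t))
(D(-5)/(-69) + Q)**2 = (((1/2)*(12 - 5)/(-5))/(-69) - 132)**2 = (((1/2)*(-1/5)*7)*(-1/69) - 132)**2 = (-7/10*(-1/69) - 132)**2 = (7/690 - 132)**2 = (-91073/690)**2 = 8294291329/476100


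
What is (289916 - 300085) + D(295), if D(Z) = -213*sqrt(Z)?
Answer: -10169 - 213*sqrt(295) ≈ -13827.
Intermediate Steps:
(289916 - 300085) + D(295) = (289916 - 300085) - 213*sqrt(295) = -10169 - 213*sqrt(295)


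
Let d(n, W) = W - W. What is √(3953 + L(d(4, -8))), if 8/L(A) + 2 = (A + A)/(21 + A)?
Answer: √3949 ≈ 62.841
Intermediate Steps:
d(n, W) = 0
L(A) = 8/(-2 + 2*A/(21 + A)) (L(A) = 8/(-2 + (A + A)/(21 + A)) = 8/(-2 + (2*A)/(21 + A)) = 8/(-2 + 2*A/(21 + A)))
√(3953 + L(d(4, -8))) = √(3953 + (-4 - 4/21*0)) = √(3953 + (-4 + 0)) = √(3953 - 4) = √3949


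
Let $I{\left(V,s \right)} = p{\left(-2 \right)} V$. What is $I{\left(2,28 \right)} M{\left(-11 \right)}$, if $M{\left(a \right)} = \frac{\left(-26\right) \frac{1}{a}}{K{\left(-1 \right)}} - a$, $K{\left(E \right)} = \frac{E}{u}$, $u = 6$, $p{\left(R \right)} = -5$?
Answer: $\frac{350}{11} \approx 31.818$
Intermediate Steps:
$K{\left(E \right)} = \frac{E}{6}$
$I{\left(V,s \right)} = - 5 V$
$M{\left(a \right)} = - a + \frac{156}{a}$ ($M{\left(a \right)} = \frac{\left(-26\right) \frac{1}{a}}{\frac{1}{6} \left(-1\right)} - a = \frac{\left(-26\right) \frac{1}{a}}{- \frac{1}{6}} - a = - \frac{26}{a} \left(-6\right) - a = \frac{156}{a} - a = - a + \frac{156}{a}$)
$I{\left(2,28 \right)} M{\left(-11 \right)} = \left(-5\right) 2 \left(\left(-1\right) \left(-11\right) + \frac{156}{-11}\right) = - 10 \left(11 + 156 \left(- \frac{1}{11}\right)\right) = - 10 \left(11 - \frac{156}{11}\right) = \left(-10\right) \left(- \frac{35}{11}\right) = \frac{350}{11}$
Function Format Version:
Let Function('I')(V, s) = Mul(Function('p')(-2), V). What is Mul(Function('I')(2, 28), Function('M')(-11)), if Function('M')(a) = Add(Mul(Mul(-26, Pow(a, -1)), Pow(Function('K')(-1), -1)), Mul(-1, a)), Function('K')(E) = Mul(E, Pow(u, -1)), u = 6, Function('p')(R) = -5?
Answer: Rational(350, 11) ≈ 31.818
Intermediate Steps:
Function('K')(E) = Mul(Rational(1, 6), E) (Function('K')(E) = Mul(E, Pow(6, -1)) = Mul(E, Rational(1, 6)) = Mul(Rational(1, 6), E))
Function('I')(V, s) = Mul(-5, V)
Function('M')(a) = Add(Mul(-1, a), Mul(156, Pow(a, -1))) (Function('M')(a) = Add(Mul(Mul(-26, Pow(a, -1)), Pow(Mul(Rational(1, 6), -1), -1)), Mul(-1, a)) = Add(Mul(Mul(-26, Pow(a, -1)), Pow(Rational(-1, 6), -1)), Mul(-1, a)) = Add(Mul(Mul(-26, Pow(a, -1)), -6), Mul(-1, a)) = Add(Mul(156, Pow(a, -1)), Mul(-1, a)) = Add(Mul(-1, a), Mul(156, Pow(a, -1))))
Mul(Function('I')(2, 28), Function('M')(-11)) = Mul(Mul(-5, 2), Add(Mul(-1, -11), Mul(156, Pow(-11, -1)))) = Mul(-10, Add(11, Mul(156, Rational(-1, 11)))) = Mul(-10, Add(11, Rational(-156, 11))) = Mul(-10, Rational(-35, 11)) = Rational(350, 11)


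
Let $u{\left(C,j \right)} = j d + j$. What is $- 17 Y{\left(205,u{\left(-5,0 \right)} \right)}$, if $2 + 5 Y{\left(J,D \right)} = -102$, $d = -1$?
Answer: $\frac{1768}{5} \approx 353.6$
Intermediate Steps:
$u{\left(C,j \right)} = 0$ ($u{\left(C,j \right)} = j \left(-1\right) + j = - j + j = 0$)
$Y{\left(J,D \right)} = - \frac{104}{5}$ ($Y{\left(J,D \right)} = - \frac{2}{5} + \frac{1}{5} \left(-102\right) = - \frac{2}{5} - \frac{102}{5} = - \frac{104}{5}$)
$- 17 Y{\left(205,u{\left(-5,0 \right)} \right)} = \left(-17\right) \left(- \frac{104}{5}\right) = \frac{1768}{5}$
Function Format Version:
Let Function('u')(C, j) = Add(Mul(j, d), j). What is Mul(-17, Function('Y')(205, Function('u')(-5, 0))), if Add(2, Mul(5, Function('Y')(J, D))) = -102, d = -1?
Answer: Rational(1768, 5) ≈ 353.60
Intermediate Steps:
Function('u')(C, j) = 0 (Function('u')(C, j) = Add(Mul(j, -1), j) = Add(Mul(-1, j), j) = 0)
Function('Y')(J, D) = Rational(-104, 5) (Function('Y')(J, D) = Add(Rational(-2, 5), Mul(Rational(1, 5), -102)) = Add(Rational(-2, 5), Rational(-102, 5)) = Rational(-104, 5))
Mul(-17, Function('Y')(205, Function('u')(-5, 0))) = Mul(-17, Rational(-104, 5)) = Rational(1768, 5)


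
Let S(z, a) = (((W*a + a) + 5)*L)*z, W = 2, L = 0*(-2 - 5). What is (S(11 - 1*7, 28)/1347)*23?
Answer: 0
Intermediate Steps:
L = 0 (L = 0*(-7) = 0)
S(z, a) = 0 (S(z, a) = (((2*a + a) + 5)*0)*z = ((3*a + 5)*0)*z = ((5 + 3*a)*0)*z = 0*z = 0)
(S(11 - 1*7, 28)/1347)*23 = (0/1347)*23 = (0*(1/1347))*23 = 0*23 = 0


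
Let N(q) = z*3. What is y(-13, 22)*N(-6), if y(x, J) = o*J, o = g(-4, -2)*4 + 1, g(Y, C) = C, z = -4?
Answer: 1848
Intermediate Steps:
o = -7 (o = -2*4 + 1 = -8 + 1 = -7)
N(q) = -12 (N(q) = -4*3 = -12)
y(x, J) = -7*J
y(-13, 22)*N(-6) = -7*22*(-12) = -154*(-12) = 1848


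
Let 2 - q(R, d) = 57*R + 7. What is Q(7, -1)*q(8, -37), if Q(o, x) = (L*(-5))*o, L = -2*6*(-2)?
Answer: 387240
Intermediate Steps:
L = 24 (L = -12*(-2) = 24)
Q(o, x) = -120*o (Q(o, x) = (24*(-5))*o = -120*o)
q(R, d) = -5 - 57*R (q(R, d) = 2 - (57*R + 7) = 2 - (7 + 57*R) = 2 + (-7 - 57*R) = -5 - 57*R)
Q(7, -1)*q(8, -37) = (-120*7)*(-5 - 57*8) = -840*(-5 - 456) = -840*(-461) = 387240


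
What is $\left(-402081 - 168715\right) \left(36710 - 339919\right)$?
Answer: $173070484364$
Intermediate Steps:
$\left(-402081 - 168715\right) \left(36710 - 339919\right) = - 570796 \left(36710 - 339919\right) = \left(-570796\right) \left(-303209\right) = 173070484364$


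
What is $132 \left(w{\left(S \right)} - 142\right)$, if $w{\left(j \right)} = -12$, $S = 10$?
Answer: $-20328$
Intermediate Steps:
$132 \left(w{\left(S \right)} - 142\right) = 132 \left(-12 - 142\right) = 132 \left(-154\right) = -20328$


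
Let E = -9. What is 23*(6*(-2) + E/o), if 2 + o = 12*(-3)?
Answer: -10281/38 ≈ -270.55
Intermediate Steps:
o = -38 (o = -2 + 12*(-3) = -2 - 36 = -38)
23*(6*(-2) + E/o) = 23*(6*(-2) - 9/(-38)) = 23*(-12 - 9*(-1/38)) = 23*(-12 + 9/38) = 23*(-447/38) = -10281/38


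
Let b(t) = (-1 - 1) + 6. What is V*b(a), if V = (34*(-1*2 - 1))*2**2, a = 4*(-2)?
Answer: -1632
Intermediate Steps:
a = -8
b(t) = 4 (b(t) = -2 + 6 = 4)
V = -408 (V = (34*(-2 - 1))*4 = (34*(-3))*4 = -102*4 = -408)
V*b(a) = -408*4 = -1632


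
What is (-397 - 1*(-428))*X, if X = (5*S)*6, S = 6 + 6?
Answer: 11160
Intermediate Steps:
S = 12
X = 360 (X = (5*12)*6 = 60*6 = 360)
(-397 - 1*(-428))*X = (-397 - 1*(-428))*360 = (-397 + 428)*360 = 31*360 = 11160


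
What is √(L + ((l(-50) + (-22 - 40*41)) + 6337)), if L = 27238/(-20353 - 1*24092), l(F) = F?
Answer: √9134820272715/44445 ≈ 68.003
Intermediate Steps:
L = -27238/44445 (L = 27238/(-20353 - 24092) = 27238/(-44445) = 27238*(-1/44445) = -27238/44445 ≈ -0.61285)
√(L + ((l(-50) + (-22 - 40*41)) + 6337)) = √(-27238/44445 + ((-50 + (-22 - 40*41)) + 6337)) = √(-27238/44445 + ((-50 + (-22 - 1640)) + 6337)) = √(-27238/44445 + ((-50 - 1662) + 6337)) = √(-27238/44445 + (-1712 + 6337)) = √(-27238/44445 + 4625) = √(205530887/44445) = √9134820272715/44445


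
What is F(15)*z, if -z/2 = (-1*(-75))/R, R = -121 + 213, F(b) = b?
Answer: -1125/46 ≈ -24.457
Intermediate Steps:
R = 92
z = -75/46 (z = -2*(-1*(-75))/92 = -150/92 = -2*75/92 = -75/46 ≈ -1.6304)
F(15)*z = 15*(-75/46) = -1125/46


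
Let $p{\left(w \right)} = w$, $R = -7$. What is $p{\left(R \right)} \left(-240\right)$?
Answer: $1680$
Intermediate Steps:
$p{\left(R \right)} \left(-240\right) = \left(-7\right) \left(-240\right) = 1680$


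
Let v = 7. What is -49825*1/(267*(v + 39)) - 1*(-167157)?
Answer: 2052972449/12282 ≈ 1.6715e+5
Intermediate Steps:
-49825*1/(267*(v + 39)) - 1*(-167157) = -49825*1/(267*(7 + 39)) - 1*(-167157) = -49825/(46*267) + 167157 = -49825/12282 + 167157 = 2052972449/12282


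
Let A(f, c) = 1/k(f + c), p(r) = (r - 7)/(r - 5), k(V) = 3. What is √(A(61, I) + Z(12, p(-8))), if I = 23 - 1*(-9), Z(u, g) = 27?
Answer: √246/3 ≈ 5.2281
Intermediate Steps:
p(r) = (-7 + r)/(-5 + r)
I = 32 (I = 23 + 9 = 32)
A(f, c) = ⅓ (A(f, c) = 1/3 = ⅓)
√(A(61, I) + Z(12, p(-8))) = √(⅓ + 27) = √(82/3) = √246/3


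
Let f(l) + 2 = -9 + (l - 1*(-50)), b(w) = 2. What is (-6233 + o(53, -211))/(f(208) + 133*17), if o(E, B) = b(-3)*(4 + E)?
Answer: -6119/2508 ≈ -2.4398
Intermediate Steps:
o(E, B) = 8 + 2*E (o(E, B) = 2*(4 + E) = 8 + 2*E)
f(l) = 39 + l (f(l) = -2 + (-9 + (l - 1*(-50))) = -2 + (-9 + (l + 50)) = -2 + (-9 + (50 + l)) = -2 + (41 + l) = 39 + l)
(-6233 + o(53, -211))/(f(208) + 133*17) = (-6233 + (8 + 2*53))/((39 + 208) + 133*17) = (-6233 + (8 + 106))/(247 + 2261) = (-6233 + 114)/2508 = -6119*1/2508 = -6119/2508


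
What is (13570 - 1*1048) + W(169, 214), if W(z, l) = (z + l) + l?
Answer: 13119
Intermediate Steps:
W(z, l) = z + 2*l (W(z, l) = (l + z) + l = z + 2*l)
(13570 - 1*1048) + W(169, 214) = (13570 - 1*1048) + (169 + 2*214) = (13570 - 1048) + (169 + 428) = 12522 + 597 = 13119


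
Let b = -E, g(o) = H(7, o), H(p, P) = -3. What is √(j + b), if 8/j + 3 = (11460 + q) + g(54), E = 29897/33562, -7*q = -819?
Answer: I*√134239407945456282/388345902 ≈ 0.94345*I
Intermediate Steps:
q = 117 (q = -⅐*(-819) = 117)
g(o) = -3
E = 29897/33562 (E = 29897*(1/33562) = 29897/33562 ≈ 0.89080)
b = -29897/33562 (b = -1*29897/33562 = -29897/33562 ≈ -0.89080)
j = 8/11571 (j = 8/(-3 + ((11460 + 117) - 3)) = 8/(-3 + (11577 - 3)) = 8/(-3 + 11574) = 8/11571 ≈ 0.00069138)
√(j + b) = √(8/11571 - 29897/33562) = √(-345669691/388345902) = I*√134239407945456282/388345902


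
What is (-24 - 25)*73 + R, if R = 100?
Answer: -3477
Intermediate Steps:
(-24 - 25)*73 + R = (-24 - 25)*73 + 100 = -49*73 + 100 = -3577 + 100 = -3477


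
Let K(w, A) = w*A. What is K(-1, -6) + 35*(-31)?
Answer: -1079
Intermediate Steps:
K(w, A) = A*w
K(-1, -6) + 35*(-31) = -6*(-1) + 35*(-31) = 6 - 1085 = -1079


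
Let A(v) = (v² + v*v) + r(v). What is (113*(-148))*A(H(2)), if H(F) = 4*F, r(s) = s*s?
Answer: -3211008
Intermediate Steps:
r(s) = s²
A(v) = 3*v² (A(v) = (v² + v*v) + v² = (v² + v²) + v² = 2*v² + v² = 3*v²)
(113*(-148))*A(H(2)) = (113*(-148))*(3*(4*2)²) = -50172*8² = -50172*64 = -16724*192 = -3211008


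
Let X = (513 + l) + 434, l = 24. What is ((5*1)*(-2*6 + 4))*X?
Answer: -38840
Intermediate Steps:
X = 971 (X = (513 + 24) + 434 = 537 + 434 = 971)
((5*1)*(-2*6 + 4))*X = ((5*1)*(-2*6 + 4))*971 = (5*(-12 + 4))*971 = (5*(-8))*971 = -40*971 = -38840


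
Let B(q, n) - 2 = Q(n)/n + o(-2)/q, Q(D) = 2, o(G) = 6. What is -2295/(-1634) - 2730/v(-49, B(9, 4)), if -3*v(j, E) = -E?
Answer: -4223745/1634 ≈ -2584.9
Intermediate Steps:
B(q, n) = 2 + 2/n + 6/q (B(q, n) = 2 + (2/n + 6/q) = 2 + 2/n + 6/q)
v(j, E) = E/3 (v(j, E) = -(-1)*E/3 = E/3)
-2295/(-1634) - 2730/v(-49, B(9, 4)) = -2295/(-1634) - 2730*3/(2 + 2/4 + 6/9) = -2295*(-1/1634) - 2730*3/(2 + 2*(¼) + 6*(⅑)) = 2295/1634 - 2730*3/(2 + ½ + ⅔) = 2295/1634 - 2730/((⅓)*(19/6)) = 2295/1634 - 2730/19/18 = 2295/1634 - 2730*18/19 = 2295/1634 - 49140/19 = -4223745/1634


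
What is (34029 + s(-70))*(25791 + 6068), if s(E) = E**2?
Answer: 1240239011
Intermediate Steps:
(34029 + s(-70))*(25791 + 6068) = (34029 + (-70)**2)*(25791 + 6068) = (34029 + 4900)*31859 = 38929*31859 = 1240239011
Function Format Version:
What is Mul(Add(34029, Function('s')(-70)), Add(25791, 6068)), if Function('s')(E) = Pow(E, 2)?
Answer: 1240239011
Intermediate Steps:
Mul(Add(34029, Function('s')(-70)), Add(25791, 6068)) = Mul(Add(34029, Pow(-70, 2)), Add(25791, 6068)) = Mul(Add(34029, 4900), 31859) = Mul(38929, 31859) = 1240239011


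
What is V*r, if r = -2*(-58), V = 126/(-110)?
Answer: -7308/55 ≈ -132.87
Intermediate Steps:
V = -63/55 (V = 126*(-1/110) = -63/55 ≈ -1.1455)
r = 116
V*r = -63/55*116 = -7308/55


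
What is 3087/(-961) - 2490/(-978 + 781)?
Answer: 1784751/189317 ≈ 9.4273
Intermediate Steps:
3087/(-961) - 2490/(-978 + 781) = 3087*(-1/961) - 2490/(-197) = -3087/961 - 2490*(-1/197) = -3087/961 + 2490/197 = 1784751/189317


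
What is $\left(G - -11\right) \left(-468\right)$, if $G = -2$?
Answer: $-4212$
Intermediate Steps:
$\left(G - -11\right) \left(-468\right) = \left(-2 - -11\right) \left(-468\right) = \left(-2 + 11\right) \left(-468\right) = 9 \left(-468\right) = -4212$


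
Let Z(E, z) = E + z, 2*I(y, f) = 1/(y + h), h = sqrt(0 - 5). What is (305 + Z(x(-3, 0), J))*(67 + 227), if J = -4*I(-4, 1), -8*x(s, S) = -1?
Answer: 359275/4 + 28*I*sqrt(5) ≈ 89819.0 + 62.61*I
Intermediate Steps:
x(s, S) = 1/8 (x(s, S) = -1/8*(-1) = 1/8)
h = I*sqrt(5) (h = sqrt(-5) = I*sqrt(5) ≈ 2.2361*I)
I(y, f) = 1/(2*(y + I*sqrt(5)))
J = -2/(-4 + I*sqrt(5)) ≈ 0.38095 + 0.21296*I
(305 + Z(x(-3, 0), J))*(67 + 227) = (305 + (1/8 + (8/21 + 2*I*sqrt(5)/21)))*(67 + 227) = (305 + (85/168 + 2*I*sqrt(5)/21))*294 = (51325/168 + 2*I*sqrt(5)/21)*294 = 359275/4 + 28*I*sqrt(5)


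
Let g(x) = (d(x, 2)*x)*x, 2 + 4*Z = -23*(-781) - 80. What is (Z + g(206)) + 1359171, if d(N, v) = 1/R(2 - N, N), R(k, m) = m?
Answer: 5455389/4 ≈ 1.3638e+6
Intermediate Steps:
d(N, v) = 1/N
Z = 17881/4 (Z = -½ + (-23*(-781) - 80)/4 = -½ + (17963 - 80)/4 = -½ + (¼)*17883 = -½ + 17883/4 = 17881/4 ≈ 4470.3)
g(x) = x (g(x) = (x/x)*x = 1*x = x)
(Z + g(206)) + 1359171 = (17881/4 + 206) + 1359171 = 18705/4 + 1359171 = 5455389/4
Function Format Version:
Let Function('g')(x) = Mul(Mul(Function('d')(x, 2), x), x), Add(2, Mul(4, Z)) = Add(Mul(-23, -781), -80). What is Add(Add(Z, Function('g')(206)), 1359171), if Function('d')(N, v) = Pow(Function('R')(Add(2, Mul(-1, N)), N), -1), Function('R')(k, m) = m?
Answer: Rational(5455389, 4) ≈ 1.3638e+6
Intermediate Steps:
Function('d')(N, v) = Pow(N, -1)
Z = Rational(17881, 4) (Z = Add(Rational(-1, 2), Mul(Rational(1, 4), Add(Mul(-23, -781), -80))) = Add(Rational(-1, 2), Mul(Rational(1, 4), Add(17963, -80))) = Add(Rational(-1, 2), Mul(Rational(1, 4), 17883)) = Add(Rational(-1, 2), Rational(17883, 4)) = Rational(17881, 4) ≈ 4470.3)
Function('g')(x) = x (Function('g')(x) = Mul(Mul(Pow(x, -1), x), x) = Mul(1, x) = x)
Add(Add(Z, Function('g')(206)), 1359171) = Add(Add(Rational(17881, 4), 206), 1359171) = Add(Rational(18705, 4), 1359171) = Rational(5455389, 4)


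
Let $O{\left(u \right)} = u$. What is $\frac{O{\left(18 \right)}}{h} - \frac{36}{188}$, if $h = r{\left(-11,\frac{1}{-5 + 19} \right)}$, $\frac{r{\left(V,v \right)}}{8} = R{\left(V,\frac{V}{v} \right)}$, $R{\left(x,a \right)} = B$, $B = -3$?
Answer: $- \frac{177}{188} \approx -0.94149$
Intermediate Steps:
$R{\left(x,a \right)} = -3$
$r{\left(V,v \right)} = -24$ ($r{\left(V,v \right)} = 8 \left(-3\right) = -24$)
$h = -24$
$\frac{O{\left(18 \right)}}{h} - \frac{36}{188} = \frac{18}{-24} - \frac{36}{188} = 18 \left(- \frac{1}{24}\right) - \frac{9}{47} = - \frac{3}{4} - \frac{9}{47} = - \frac{177}{188}$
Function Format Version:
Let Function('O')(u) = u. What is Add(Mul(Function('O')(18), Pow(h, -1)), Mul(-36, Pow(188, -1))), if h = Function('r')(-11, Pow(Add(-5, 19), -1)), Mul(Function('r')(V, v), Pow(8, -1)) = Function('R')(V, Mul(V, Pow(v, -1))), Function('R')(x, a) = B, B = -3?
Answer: Rational(-177, 188) ≈ -0.94149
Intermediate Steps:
Function('R')(x, a) = -3
Function('r')(V, v) = -24 (Function('r')(V, v) = Mul(8, -3) = -24)
h = -24
Add(Mul(Function('O')(18), Pow(h, -1)), Mul(-36, Pow(188, -1))) = Add(Mul(18, Pow(-24, -1)), Mul(-36, Pow(188, -1))) = Add(Mul(18, Rational(-1, 24)), Mul(-36, Rational(1, 188))) = Add(Rational(-3, 4), Rational(-9, 47)) = Rational(-177, 188)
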